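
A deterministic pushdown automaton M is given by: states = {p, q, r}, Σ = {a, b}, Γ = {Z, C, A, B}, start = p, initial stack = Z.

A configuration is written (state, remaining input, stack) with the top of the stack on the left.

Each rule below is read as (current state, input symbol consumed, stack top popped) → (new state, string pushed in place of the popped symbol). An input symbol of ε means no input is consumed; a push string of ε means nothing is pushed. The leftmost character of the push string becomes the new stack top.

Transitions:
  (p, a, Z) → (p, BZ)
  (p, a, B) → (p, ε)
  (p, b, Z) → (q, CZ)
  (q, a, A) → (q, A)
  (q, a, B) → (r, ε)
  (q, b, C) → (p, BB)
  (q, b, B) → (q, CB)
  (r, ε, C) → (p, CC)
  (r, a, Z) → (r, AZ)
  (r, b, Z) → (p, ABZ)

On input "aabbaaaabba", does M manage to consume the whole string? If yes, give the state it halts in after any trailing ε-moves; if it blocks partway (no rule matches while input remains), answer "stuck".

(p, aabbaaaabba, Z)
  read a, top Z: go to p, push BZ → (p, abbaaaabba, BZ)
  read a, top B: go to p, push ε → (p, bbaaaabba, Z)
  read b, top Z: go to q, push CZ → (q, baaaabba, CZ)
  read b, top C: go to p, push BB → (p, aaaabba, BBZ)
  read a, top B: go to p, push ε → (p, aaabba, BZ)
  read a, top B: go to p, push ε → (p, aabba, Z)
  read a, top Z: go to p, push BZ → (p, abba, BZ)
  read a, top B: go to p, push ε → (p, bba, Z)
  read b, top Z: go to q, push CZ → (q, ba, CZ)
  read b, top C: go to p, push BB → (p, a, BBZ)
  read a, top B: go to p, push ε → (p, ε, BZ)
All input consumed; M is in state p.

p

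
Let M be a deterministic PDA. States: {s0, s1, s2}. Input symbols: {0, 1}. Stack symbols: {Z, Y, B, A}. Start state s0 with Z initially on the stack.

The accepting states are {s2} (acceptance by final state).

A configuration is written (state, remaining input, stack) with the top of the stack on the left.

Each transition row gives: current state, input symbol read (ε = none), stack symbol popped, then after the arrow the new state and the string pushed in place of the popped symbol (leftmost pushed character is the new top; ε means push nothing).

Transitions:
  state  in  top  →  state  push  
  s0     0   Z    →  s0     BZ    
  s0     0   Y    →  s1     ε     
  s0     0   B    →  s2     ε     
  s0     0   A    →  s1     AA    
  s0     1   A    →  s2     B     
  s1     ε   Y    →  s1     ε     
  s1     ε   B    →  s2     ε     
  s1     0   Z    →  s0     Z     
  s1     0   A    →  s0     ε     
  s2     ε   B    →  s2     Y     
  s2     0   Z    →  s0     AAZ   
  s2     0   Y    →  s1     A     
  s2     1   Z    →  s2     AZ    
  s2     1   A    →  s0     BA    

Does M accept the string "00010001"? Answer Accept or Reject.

Reject

(s0, 00010001, Z)
  read 0, top Z: go to s0, push BZ → (s0, 0010001, BZ)
  read 0, top B: go to s2, push ε → (s2, 010001, Z)
  read 0, top Z: go to s0, push AAZ → (s0, 10001, AAZ)
  read 1, top A: go to s2, push B → (s2, 0001, BAZ)
  ε-move, top B: go to s2, push Y → (s2, 0001, YAZ)
  read 0, top Y: go to s1, push A → (s1, 001, AAZ)
  read 0, top A: go to s0, push ε → (s0, 01, AZ)
  read 0, top A: go to s1, push AA → (s1, 1, AAZ)
No transition applies at (s1, 1, AAZ); input not fully consumed.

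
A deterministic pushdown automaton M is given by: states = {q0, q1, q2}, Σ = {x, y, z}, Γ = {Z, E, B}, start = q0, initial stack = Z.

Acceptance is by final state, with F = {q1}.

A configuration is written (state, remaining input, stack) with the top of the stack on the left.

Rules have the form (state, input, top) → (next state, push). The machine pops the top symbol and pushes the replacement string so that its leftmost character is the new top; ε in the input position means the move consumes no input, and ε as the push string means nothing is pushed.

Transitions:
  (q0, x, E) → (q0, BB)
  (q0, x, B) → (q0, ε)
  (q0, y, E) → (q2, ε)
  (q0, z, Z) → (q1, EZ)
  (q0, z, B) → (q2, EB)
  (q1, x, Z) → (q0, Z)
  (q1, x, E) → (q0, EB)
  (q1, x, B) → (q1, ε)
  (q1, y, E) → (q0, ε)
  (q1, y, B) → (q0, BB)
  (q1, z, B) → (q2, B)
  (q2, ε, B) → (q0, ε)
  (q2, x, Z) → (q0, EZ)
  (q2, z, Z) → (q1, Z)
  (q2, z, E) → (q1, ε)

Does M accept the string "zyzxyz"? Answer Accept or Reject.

(q0, zyzxyz, Z)
  read z, top Z: go to q1, push EZ → (q1, yzxyz, EZ)
  read y, top E: go to q0, push ε → (q0, zxyz, Z)
  read z, top Z: go to q1, push EZ → (q1, xyz, EZ)
  read x, top E: go to q0, push EB → (q0, yz, EBZ)
  read y, top E: go to q2, push ε → (q2, z, BZ)
  ε-move, top B: go to q0, push ε → (q0, z, Z)
  read z, top Z: go to q1, push EZ → (q1, ε, EZ)
All input consumed; state q1 ∈ F.

Accept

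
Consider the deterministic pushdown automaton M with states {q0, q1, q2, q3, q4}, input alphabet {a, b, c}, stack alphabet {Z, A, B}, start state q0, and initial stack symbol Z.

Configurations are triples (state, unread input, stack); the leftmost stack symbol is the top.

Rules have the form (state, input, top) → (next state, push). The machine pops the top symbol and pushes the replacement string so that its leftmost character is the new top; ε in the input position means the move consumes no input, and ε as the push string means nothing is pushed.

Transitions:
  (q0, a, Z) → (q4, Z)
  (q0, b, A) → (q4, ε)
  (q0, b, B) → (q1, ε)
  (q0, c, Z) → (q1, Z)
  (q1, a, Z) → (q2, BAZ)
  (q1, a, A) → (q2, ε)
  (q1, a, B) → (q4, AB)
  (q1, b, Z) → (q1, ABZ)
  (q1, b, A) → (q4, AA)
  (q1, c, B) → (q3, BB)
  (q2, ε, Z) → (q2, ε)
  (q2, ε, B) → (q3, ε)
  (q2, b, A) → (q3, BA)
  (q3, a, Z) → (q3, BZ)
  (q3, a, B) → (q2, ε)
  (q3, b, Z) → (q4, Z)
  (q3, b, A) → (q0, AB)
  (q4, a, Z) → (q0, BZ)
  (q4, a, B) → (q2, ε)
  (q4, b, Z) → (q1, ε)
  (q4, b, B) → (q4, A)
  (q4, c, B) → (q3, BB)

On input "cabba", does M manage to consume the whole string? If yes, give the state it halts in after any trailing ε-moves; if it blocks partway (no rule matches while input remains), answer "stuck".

(q0, cabba, Z) ⊢ (q1, abba, Z) ⊢ (q2, bba, BAZ) ⊢ (q3, bba, AZ) ⊢ (q0, ba, ABZ) ⊢ (q4, a, BZ) ⊢ (q2, ε, Z) ⊢ (q2, ε, ε)
All input consumed; M is in state q2.

q2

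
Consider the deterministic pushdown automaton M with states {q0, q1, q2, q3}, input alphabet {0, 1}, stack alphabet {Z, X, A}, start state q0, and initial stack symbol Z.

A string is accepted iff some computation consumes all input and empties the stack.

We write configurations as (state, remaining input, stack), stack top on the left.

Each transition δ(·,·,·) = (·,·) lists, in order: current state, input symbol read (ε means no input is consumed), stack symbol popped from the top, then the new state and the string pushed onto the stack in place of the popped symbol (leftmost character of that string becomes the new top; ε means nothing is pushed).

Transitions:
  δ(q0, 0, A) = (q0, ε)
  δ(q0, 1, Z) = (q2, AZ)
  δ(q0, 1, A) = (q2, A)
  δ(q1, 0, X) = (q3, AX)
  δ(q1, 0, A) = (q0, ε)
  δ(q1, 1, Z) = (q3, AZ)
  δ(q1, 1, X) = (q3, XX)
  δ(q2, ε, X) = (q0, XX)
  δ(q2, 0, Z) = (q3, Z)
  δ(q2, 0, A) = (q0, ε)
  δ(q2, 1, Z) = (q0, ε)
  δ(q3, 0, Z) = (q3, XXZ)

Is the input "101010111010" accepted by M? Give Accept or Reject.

Reject

(q0, 101010111010, Z) ⊢ (q2, 01010111010, AZ) ⊢ (q0, 1010111010, Z) ⊢ (q2, 010111010, AZ) ⊢ (q0, 10111010, Z) ⊢ (q2, 0111010, AZ) ⊢ (q0, 111010, Z) ⊢ (q2, 11010, AZ)
No transition applies at (q2, 11010, AZ); input not fully consumed.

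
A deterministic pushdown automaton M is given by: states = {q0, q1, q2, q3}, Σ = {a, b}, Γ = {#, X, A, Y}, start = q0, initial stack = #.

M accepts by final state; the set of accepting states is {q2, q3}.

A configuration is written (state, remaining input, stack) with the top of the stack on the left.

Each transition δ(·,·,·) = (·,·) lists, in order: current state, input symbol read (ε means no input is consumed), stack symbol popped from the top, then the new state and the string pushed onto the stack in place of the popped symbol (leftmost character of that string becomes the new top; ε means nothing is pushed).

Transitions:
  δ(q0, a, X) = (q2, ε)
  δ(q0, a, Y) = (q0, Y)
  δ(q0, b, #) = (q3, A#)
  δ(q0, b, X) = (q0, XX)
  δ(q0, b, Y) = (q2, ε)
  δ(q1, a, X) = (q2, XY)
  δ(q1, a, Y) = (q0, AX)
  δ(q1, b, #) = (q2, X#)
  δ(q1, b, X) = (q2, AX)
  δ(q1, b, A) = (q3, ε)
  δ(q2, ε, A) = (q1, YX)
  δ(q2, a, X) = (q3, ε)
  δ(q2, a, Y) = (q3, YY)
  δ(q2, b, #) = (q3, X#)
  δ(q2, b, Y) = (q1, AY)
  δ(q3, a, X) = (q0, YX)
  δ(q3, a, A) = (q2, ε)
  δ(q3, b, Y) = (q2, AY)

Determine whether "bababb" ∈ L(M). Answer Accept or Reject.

(q0, bababb, #)
  read b, top #: go to q3, push A# → (q3, ababb, A#)
  read a, top A: go to q2, push ε → (q2, babb, #)
  read b, top #: go to q3, push X# → (q3, abb, X#)
  read a, top X: go to q0, push YX → (q0, bb, YX#)
  read b, top Y: go to q2, push ε → (q2, b, X#)
No transition applies at (q2, b, X#); input not fully consumed.

Reject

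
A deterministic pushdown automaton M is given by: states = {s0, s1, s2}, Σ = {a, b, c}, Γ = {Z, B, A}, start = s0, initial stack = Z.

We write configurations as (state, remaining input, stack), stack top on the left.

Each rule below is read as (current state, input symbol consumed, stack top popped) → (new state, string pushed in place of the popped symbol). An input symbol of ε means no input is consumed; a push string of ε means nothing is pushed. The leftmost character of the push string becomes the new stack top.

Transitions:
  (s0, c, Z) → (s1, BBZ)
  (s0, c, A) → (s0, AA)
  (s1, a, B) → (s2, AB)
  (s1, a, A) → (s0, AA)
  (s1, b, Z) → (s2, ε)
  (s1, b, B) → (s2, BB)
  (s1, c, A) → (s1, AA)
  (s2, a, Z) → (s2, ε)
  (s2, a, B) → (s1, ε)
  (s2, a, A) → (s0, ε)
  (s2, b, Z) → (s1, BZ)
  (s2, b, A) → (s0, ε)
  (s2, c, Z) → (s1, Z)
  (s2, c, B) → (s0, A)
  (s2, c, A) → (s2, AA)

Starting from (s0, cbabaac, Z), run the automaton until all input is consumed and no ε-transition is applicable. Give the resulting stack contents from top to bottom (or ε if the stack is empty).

(s0, cbabaac, Z)
  read c, top Z: go to s1, push BBZ → (s1, babaac, BBZ)
  read b, top B: go to s2, push BB → (s2, abaac, BBBZ)
  read a, top B: go to s1, push ε → (s1, baac, BBZ)
  read b, top B: go to s2, push BB → (s2, aac, BBBZ)
  read a, top B: go to s1, push ε → (s1, ac, BBZ)
  read a, top B: go to s2, push AB → (s2, c, ABBZ)
  read c, top A: go to s2, push AA → (s2, ε, AABBZ)
All input consumed in state s2 with stack AABBZ.

AABBZ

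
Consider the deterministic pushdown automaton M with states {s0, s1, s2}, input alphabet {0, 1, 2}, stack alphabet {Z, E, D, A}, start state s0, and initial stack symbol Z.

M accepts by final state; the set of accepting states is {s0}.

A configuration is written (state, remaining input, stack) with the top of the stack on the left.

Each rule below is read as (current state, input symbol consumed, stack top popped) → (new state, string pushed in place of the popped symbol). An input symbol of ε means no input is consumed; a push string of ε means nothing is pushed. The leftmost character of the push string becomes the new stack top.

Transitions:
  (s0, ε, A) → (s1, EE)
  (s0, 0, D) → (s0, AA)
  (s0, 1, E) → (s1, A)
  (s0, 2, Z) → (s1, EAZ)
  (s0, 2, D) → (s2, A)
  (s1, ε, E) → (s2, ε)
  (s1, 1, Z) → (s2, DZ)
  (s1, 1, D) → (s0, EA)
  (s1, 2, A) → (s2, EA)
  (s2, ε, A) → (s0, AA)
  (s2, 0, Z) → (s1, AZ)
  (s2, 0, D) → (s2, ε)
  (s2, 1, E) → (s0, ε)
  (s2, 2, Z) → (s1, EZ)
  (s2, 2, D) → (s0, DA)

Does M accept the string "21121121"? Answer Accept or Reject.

Accept

(s0, 21121121, Z) ⊢ (s1, 1121121, EAZ) ⊢ (s2, 1121121, AZ) ⊢ (s0, 1121121, AAZ) ⊢ (s1, 1121121, EEAZ) ⊢ (s2, 1121121, EAZ) ⊢ (s0, 121121, AZ) ⊢ (s1, 121121, EEZ) ⊢ (s2, 121121, EZ) ⊢ (s0, 21121, Z) ⊢ (s1, 1121, EAZ) ⊢ (s2, 1121, AZ) ⊢ (s0, 1121, AAZ) ⊢ (s1, 1121, EEAZ) ⊢ (s2, 1121, EAZ) ⊢ (s0, 121, AZ) ⊢ (s1, 121, EEZ) ⊢ (s2, 121, EZ) ⊢ (s0, 21, Z) ⊢ (s1, 1, EAZ) ⊢ (s2, 1, AZ) ⊢ (s0, 1, AAZ) ⊢ (s1, 1, EEAZ) ⊢ (s2, 1, EAZ) ⊢ (s0, ε, AZ)
All input consumed; state s0 ∈ F.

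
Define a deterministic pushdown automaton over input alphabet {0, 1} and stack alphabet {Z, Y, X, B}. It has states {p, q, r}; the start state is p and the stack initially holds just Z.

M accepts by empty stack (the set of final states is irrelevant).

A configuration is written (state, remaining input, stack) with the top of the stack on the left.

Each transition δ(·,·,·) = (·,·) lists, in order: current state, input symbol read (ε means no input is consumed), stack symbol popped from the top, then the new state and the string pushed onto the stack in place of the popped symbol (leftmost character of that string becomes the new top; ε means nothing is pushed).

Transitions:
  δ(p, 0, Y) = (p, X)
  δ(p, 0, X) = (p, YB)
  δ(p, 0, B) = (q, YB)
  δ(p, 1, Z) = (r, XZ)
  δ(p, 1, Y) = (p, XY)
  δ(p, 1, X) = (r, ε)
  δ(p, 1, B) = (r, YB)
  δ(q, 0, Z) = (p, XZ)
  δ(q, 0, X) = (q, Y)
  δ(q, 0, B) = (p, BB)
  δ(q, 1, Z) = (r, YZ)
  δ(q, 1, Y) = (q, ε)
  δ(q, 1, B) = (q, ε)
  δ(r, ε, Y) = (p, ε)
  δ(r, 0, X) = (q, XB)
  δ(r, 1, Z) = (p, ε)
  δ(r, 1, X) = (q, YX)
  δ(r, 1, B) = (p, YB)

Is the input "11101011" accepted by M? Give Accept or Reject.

(p, 11101011, Z) ⊢ (r, 1101011, XZ) ⊢ (q, 101011, YXZ) ⊢ (q, 01011, XZ) ⊢ (q, 1011, YZ) ⊢ (q, 011, Z) ⊢ (p, 11, XZ) ⊢ (r, 1, Z) ⊢ (p, ε, ε)
All input consumed and the stack is empty.

Accept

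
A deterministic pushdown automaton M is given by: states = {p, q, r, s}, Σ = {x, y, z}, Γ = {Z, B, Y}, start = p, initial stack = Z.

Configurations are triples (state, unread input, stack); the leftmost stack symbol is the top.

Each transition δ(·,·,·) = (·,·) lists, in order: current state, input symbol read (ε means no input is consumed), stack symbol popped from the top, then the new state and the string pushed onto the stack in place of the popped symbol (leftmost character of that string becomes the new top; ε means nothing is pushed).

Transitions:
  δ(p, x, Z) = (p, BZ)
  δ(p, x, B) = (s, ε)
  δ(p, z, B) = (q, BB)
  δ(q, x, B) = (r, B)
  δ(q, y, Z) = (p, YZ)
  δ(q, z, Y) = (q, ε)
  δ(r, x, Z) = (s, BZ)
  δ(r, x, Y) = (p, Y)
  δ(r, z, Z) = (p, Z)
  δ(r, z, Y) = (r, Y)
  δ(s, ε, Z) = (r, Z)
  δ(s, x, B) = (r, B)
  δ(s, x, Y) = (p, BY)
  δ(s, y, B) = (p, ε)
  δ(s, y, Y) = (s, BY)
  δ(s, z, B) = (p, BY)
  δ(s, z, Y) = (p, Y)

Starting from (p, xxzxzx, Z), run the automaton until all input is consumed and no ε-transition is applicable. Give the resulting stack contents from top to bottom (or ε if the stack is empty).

BBZ

(p, xxzxzx, Z)
  read x, top Z: go to p, push BZ → (p, xzxzx, BZ)
  read x, top B: go to s, push ε → (s, zxzx, Z)
  ε-move, top Z: go to r, push Z → (r, zxzx, Z)
  read z, top Z: go to p, push Z → (p, xzx, Z)
  read x, top Z: go to p, push BZ → (p, zx, BZ)
  read z, top B: go to q, push BB → (q, x, BBZ)
  read x, top B: go to r, push B → (r, ε, BBZ)
All input consumed in state r with stack BBZ.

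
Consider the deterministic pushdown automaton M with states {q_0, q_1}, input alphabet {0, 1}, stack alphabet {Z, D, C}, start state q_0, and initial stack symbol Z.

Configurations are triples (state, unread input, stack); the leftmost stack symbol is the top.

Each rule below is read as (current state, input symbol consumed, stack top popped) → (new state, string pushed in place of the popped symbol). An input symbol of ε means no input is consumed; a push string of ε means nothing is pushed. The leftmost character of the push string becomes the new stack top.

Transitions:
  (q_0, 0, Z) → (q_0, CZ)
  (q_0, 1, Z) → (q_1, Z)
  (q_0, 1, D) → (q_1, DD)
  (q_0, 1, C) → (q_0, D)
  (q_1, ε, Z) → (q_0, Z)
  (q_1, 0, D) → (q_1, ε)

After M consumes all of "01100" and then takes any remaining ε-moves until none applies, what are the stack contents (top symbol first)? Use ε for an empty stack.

(q_0, 01100, Z) ⊢ (q_0, 1100, CZ) ⊢ (q_0, 100, DZ) ⊢ (q_1, 00, DDZ) ⊢ (q_1, 0, DZ) ⊢ (q_1, ε, Z) ⊢ (q_0, ε, Z)
All input consumed in state q_0 with stack Z.

Z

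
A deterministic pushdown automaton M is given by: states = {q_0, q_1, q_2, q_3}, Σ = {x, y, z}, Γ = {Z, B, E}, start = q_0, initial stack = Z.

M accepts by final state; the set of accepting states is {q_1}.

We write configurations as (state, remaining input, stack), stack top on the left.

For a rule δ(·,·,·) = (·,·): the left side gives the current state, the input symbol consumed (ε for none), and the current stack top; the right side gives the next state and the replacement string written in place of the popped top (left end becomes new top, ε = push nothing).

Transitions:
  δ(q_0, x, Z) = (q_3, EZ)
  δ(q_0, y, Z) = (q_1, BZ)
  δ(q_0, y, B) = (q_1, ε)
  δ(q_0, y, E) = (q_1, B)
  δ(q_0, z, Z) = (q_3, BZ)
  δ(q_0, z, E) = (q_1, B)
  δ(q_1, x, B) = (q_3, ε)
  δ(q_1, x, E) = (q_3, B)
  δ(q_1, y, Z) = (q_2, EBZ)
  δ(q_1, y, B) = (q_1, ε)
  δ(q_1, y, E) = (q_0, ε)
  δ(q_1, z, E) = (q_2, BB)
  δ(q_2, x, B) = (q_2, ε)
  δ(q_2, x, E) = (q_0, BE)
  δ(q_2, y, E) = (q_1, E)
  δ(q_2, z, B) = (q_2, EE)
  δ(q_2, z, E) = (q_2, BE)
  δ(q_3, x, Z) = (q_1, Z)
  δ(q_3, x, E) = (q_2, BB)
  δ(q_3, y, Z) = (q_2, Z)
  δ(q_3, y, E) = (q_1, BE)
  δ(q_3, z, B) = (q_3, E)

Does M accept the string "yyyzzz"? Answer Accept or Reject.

Reject

(q_0, yyyzzz, Z)
  read y, top Z: go to q_1, push BZ → (q_1, yyzzz, BZ)
  read y, top B: go to q_1, push ε → (q_1, yzzz, Z)
  read y, top Z: go to q_2, push EBZ → (q_2, zzz, EBZ)
  read z, top E: go to q_2, push BE → (q_2, zz, BEBZ)
  read z, top B: go to q_2, push EE → (q_2, z, EEEBZ)
  read z, top E: go to q_2, push BE → (q_2, ε, BEEEBZ)
All input consumed; state q_2 ∉ F and no further ε-move applies.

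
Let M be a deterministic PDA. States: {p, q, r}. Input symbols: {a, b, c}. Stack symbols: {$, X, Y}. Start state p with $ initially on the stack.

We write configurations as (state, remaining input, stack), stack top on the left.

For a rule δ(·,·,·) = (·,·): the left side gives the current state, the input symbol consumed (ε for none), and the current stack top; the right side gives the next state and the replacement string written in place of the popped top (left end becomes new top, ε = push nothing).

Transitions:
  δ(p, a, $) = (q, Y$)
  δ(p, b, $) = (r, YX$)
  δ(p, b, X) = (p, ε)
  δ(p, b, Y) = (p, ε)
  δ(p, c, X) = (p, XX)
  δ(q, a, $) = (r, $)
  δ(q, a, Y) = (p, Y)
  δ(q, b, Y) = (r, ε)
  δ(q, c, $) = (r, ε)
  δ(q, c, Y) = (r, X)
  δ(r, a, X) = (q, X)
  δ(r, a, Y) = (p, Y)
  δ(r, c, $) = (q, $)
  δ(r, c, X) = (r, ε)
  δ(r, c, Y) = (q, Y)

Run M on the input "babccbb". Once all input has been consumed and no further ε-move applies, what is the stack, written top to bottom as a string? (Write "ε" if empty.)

(p, babccbb, $) ⊢ (r, abccbb, YX$) ⊢ (p, bccbb, YX$) ⊢ (p, ccbb, X$) ⊢ (p, cbb, XX$) ⊢ (p, bb, XXX$) ⊢ (p, b, XX$) ⊢ (p, ε, X$)
All input consumed in state p with stack X$.

X$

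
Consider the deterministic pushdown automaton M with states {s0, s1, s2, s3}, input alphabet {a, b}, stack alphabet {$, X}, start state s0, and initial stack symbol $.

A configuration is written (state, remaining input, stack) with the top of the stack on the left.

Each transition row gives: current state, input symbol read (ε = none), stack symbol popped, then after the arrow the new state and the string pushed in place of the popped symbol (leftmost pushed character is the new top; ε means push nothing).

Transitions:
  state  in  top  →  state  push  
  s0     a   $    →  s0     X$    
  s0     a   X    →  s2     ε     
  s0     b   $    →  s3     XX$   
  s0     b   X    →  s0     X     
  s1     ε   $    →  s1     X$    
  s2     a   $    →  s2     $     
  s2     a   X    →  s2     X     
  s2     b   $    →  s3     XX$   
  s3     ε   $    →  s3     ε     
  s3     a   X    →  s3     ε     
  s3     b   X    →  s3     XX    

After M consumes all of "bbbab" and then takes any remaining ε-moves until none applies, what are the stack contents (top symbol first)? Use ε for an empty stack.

XXXX$

(s0, bbbab, $)
  read b, top $: go to s3, push XX$ → (s3, bbab, XX$)
  read b, top X: go to s3, push XX → (s3, bab, XXX$)
  read b, top X: go to s3, push XX → (s3, ab, XXXX$)
  read a, top X: go to s3, push ε → (s3, b, XXX$)
  read b, top X: go to s3, push XX → (s3, ε, XXXX$)
All input consumed in state s3 with stack XXXX$.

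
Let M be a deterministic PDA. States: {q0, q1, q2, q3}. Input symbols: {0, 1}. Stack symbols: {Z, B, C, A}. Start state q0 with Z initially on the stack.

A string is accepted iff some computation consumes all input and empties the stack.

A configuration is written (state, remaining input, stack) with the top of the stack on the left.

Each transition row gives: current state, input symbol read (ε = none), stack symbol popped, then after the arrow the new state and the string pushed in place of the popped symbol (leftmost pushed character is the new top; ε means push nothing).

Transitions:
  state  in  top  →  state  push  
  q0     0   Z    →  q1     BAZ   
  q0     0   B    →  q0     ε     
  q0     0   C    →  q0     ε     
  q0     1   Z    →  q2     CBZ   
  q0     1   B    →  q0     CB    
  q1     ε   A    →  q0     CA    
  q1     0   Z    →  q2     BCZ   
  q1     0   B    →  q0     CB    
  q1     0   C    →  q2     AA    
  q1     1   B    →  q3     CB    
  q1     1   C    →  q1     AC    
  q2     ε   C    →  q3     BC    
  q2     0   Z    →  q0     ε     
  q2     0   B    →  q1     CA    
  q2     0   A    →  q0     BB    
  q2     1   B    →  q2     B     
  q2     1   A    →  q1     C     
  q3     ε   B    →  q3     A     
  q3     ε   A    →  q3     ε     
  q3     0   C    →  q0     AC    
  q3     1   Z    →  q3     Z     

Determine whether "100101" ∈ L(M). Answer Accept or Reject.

Reject

(q0, 100101, Z)
  read 1, top Z: go to q2, push CBZ → (q2, 00101, CBZ)
  ε-move, top C: go to q3, push BC → (q3, 00101, BCBZ)
  ε-move, top B: go to q3, push A → (q3, 00101, ACBZ)
  ε-move, top A: go to q3, push ε → (q3, 00101, CBZ)
  read 0, top C: go to q0, push AC → (q0, 0101, ACBZ)
No transition applies at (q0, 0101, ACBZ); input not fully consumed.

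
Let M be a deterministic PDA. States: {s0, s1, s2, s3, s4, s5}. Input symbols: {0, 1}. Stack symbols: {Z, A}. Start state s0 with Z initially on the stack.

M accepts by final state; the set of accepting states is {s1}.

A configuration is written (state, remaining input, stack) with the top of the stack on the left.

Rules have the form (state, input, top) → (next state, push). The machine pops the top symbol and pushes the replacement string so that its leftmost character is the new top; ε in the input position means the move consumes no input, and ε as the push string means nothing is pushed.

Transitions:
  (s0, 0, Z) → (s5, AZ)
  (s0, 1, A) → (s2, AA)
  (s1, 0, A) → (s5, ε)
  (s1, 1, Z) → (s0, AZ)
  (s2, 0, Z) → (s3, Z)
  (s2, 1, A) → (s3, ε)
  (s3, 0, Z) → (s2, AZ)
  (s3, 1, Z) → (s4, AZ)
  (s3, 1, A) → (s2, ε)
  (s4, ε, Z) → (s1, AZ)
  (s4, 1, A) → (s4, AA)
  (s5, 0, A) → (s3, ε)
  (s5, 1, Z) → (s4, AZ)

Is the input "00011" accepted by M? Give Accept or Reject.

Reject

(s0, 00011, Z)
  read 0, top Z: go to s5, push AZ → (s5, 0011, AZ)
  read 0, top A: go to s3, push ε → (s3, 011, Z)
  read 0, top Z: go to s2, push AZ → (s2, 11, AZ)
  read 1, top A: go to s3, push ε → (s3, 1, Z)
  read 1, top Z: go to s4, push AZ → (s4, ε, AZ)
All input consumed; state s4 ∉ F and no further ε-move applies.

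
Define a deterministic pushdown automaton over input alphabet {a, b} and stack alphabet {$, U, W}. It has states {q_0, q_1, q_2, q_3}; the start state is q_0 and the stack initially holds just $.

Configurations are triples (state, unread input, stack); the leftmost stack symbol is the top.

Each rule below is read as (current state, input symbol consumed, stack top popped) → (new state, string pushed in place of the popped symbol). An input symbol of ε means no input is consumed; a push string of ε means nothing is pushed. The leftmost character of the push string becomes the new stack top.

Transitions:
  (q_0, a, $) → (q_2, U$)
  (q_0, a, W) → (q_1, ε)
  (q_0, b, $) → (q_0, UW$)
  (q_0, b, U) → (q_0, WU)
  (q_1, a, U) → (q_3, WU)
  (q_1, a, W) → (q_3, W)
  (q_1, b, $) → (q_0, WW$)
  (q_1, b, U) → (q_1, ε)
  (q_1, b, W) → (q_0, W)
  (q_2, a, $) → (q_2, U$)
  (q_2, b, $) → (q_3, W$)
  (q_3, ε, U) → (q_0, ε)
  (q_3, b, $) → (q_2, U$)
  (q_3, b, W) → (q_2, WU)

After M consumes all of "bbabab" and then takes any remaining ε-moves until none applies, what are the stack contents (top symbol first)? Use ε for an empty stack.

(q_0, bbabab, $)
  read b, top $: go to q_0, push UW$ → (q_0, babab, UW$)
  read b, top U: go to q_0, push WU → (q_0, abab, WUW$)
  read a, top W: go to q_1, push ε → (q_1, bab, UW$)
  read b, top U: go to q_1, push ε → (q_1, ab, W$)
  read a, top W: go to q_3, push W → (q_3, b, W$)
  read b, top W: go to q_2, push WU → (q_2, ε, WU$)
All input consumed in state q_2 with stack WU$.

WU$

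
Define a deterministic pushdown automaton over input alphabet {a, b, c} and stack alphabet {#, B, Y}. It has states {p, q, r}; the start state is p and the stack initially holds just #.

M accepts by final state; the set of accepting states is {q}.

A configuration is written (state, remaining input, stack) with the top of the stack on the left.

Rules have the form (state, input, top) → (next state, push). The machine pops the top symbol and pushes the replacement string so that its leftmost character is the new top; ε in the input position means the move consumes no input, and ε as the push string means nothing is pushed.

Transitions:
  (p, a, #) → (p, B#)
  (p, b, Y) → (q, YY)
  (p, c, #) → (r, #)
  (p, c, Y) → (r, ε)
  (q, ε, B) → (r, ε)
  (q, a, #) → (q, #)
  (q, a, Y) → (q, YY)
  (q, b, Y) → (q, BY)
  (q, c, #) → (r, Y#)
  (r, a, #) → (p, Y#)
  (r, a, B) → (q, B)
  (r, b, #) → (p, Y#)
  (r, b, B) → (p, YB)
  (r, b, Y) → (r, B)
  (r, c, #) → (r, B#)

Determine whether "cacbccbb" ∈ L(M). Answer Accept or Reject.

Accept

(p, cacbccbb, #) ⊢ (r, acbccbb, #) ⊢ (p, cbccbb, Y#) ⊢ (r, bccbb, #) ⊢ (p, ccbb, Y#) ⊢ (r, cbb, #) ⊢ (r, bb, B#) ⊢ (p, b, YB#) ⊢ (q, ε, YYB#)
All input consumed; state q ∈ F.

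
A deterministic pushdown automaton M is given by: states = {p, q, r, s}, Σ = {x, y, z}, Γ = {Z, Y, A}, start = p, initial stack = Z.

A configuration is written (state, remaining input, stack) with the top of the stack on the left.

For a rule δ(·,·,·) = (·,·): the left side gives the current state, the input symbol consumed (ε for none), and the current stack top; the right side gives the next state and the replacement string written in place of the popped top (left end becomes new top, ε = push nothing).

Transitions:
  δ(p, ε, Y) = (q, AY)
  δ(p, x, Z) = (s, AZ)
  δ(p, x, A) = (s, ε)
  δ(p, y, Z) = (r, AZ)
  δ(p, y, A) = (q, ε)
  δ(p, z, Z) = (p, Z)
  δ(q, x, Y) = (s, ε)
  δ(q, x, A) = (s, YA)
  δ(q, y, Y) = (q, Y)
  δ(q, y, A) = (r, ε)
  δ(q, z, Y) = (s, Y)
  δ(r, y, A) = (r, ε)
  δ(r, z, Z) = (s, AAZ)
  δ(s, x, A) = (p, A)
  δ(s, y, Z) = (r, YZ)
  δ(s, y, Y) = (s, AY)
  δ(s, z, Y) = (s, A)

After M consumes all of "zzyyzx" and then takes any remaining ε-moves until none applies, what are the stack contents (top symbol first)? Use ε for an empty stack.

AAZ

(p, zzyyzx, Z) ⊢ (p, zyyzx, Z) ⊢ (p, yyzx, Z) ⊢ (r, yzx, AZ) ⊢ (r, zx, Z) ⊢ (s, x, AAZ) ⊢ (p, ε, AAZ)
All input consumed in state p with stack AAZ.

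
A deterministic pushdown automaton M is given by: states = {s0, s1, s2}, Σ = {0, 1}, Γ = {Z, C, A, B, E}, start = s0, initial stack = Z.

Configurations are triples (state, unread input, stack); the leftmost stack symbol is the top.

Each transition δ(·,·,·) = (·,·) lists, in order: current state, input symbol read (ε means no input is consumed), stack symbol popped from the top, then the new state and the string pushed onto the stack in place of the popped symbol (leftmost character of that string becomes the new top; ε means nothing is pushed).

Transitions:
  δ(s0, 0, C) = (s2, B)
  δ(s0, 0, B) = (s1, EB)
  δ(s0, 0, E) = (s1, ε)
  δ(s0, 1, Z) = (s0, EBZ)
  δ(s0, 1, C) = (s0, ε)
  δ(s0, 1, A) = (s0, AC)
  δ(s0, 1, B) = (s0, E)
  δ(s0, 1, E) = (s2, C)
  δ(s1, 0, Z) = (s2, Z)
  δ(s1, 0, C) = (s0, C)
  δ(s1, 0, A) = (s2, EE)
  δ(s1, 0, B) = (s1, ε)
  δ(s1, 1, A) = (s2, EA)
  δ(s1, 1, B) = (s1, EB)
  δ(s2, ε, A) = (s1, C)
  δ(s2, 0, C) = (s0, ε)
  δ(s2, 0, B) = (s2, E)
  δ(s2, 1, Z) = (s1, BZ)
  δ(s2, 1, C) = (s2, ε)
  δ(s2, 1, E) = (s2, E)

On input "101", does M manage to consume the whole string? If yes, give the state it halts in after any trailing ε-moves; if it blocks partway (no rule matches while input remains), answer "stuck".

(s0, 101, Z) ⊢ (s0, 01, EBZ) ⊢ (s1, 1, BZ) ⊢ (s1, ε, EBZ)
All input consumed; M is in state s1.

s1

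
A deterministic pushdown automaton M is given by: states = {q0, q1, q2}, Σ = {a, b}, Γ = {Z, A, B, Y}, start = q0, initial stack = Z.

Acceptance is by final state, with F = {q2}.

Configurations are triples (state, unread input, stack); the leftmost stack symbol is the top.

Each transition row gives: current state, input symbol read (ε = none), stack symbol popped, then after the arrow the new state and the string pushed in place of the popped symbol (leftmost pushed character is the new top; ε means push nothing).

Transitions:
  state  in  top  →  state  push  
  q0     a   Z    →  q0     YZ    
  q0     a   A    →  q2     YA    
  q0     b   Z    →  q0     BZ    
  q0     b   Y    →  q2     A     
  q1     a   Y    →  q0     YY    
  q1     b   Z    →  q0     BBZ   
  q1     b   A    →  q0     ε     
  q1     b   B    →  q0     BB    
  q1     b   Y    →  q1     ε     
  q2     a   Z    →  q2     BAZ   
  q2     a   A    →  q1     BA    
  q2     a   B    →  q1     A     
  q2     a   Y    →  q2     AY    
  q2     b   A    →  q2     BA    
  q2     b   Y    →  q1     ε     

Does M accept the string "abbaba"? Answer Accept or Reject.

Accept

(q0, abbaba, Z)
  read a, top Z: go to q0, push YZ → (q0, bbaba, YZ)
  read b, top Y: go to q2, push A → (q2, baba, AZ)
  read b, top A: go to q2, push BA → (q2, aba, BAZ)
  read a, top B: go to q1, push A → (q1, ba, AAZ)
  read b, top A: go to q0, push ε → (q0, a, AZ)
  read a, top A: go to q2, push YA → (q2, ε, YAZ)
All input consumed; state q2 ∈ F.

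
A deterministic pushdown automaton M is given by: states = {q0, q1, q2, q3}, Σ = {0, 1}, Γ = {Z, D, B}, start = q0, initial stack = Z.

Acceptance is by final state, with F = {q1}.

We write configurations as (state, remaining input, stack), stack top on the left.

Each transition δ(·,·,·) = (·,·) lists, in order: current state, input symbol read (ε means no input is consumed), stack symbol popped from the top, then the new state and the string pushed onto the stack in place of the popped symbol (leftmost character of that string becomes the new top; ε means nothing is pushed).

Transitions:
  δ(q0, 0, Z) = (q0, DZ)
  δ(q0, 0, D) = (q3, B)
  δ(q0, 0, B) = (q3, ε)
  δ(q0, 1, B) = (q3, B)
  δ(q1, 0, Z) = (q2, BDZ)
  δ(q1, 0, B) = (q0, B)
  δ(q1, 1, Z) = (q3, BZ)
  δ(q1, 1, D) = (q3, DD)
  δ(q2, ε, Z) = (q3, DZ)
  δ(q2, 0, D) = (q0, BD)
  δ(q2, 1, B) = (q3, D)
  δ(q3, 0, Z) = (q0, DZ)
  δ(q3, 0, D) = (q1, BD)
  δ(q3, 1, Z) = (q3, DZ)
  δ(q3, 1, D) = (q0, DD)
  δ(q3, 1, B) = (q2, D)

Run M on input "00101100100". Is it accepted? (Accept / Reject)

(q0, 00101100100, Z)
  read 0, top Z: go to q0, push DZ → (q0, 0101100100, DZ)
  read 0, top D: go to q3, push B → (q3, 101100100, BZ)
  read 1, top B: go to q2, push D → (q2, 01100100, DZ)
  read 0, top D: go to q0, push BD → (q0, 1100100, BDZ)
  read 1, top B: go to q3, push B → (q3, 100100, BDZ)
  read 1, top B: go to q2, push D → (q2, 00100, DDZ)
  read 0, top D: go to q0, push BD → (q0, 0100, BDDZ)
  read 0, top B: go to q3, push ε → (q3, 100, DDZ)
  read 1, top D: go to q0, push DD → (q0, 00, DDDZ)
  read 0, top D: go to q3, push B → (q3, 0, BDDZ)
No transition applies at (q3, 0, BDDZ); input not fully consumed.

Reject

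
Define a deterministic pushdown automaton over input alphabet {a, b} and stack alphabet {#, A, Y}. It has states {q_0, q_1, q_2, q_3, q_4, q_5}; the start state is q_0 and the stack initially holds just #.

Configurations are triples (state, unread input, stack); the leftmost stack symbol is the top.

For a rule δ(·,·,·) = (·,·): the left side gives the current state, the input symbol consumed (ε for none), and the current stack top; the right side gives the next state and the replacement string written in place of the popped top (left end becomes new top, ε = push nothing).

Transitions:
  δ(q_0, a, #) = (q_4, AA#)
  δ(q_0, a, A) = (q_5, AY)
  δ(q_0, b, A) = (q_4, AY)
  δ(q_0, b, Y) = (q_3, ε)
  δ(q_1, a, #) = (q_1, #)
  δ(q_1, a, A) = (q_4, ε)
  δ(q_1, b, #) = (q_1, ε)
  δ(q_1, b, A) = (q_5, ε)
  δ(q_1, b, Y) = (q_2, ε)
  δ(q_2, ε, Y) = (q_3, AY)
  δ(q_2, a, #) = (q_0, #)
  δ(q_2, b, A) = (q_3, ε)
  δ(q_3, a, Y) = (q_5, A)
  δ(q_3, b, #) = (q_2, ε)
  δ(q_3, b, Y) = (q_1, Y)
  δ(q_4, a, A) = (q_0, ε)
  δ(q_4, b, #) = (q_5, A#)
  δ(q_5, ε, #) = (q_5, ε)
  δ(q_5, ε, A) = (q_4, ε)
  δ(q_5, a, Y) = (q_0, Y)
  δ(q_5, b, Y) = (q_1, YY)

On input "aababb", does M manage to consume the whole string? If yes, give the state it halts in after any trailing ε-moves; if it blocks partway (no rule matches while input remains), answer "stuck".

(q_0, aababb, #)
  read a, top #: go to q_4, push AA# → (q_4, ababb, AA#)
  read a, top A: go to q_0, push ε → (q_0, babb, A#)
  read b, top A: go to q_4, push AY → (q_4, abb, AY#)
  read a, top A: go to q_0, push ε → (q_0, bb, Y#)
  read b, top Y: go to q_3, push ε → (q_3, b, #)
  read b, top #: go to q_2, push ε → (q_2, ε, ε)
All input consumed; M is in state q_2.

q_2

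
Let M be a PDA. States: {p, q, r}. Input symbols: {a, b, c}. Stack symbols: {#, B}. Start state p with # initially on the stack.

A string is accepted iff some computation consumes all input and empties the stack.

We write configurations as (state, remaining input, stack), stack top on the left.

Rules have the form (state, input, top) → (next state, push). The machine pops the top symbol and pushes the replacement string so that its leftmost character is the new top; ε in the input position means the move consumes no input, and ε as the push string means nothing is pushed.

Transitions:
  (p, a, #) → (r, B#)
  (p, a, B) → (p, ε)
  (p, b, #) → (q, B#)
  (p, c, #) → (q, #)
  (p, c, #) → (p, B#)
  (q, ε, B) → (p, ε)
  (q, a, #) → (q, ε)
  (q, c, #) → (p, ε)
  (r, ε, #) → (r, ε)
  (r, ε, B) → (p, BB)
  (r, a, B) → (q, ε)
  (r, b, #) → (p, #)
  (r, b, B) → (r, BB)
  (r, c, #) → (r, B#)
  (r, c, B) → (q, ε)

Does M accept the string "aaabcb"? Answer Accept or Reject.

Reject

No computation consumes all input and empties the stack.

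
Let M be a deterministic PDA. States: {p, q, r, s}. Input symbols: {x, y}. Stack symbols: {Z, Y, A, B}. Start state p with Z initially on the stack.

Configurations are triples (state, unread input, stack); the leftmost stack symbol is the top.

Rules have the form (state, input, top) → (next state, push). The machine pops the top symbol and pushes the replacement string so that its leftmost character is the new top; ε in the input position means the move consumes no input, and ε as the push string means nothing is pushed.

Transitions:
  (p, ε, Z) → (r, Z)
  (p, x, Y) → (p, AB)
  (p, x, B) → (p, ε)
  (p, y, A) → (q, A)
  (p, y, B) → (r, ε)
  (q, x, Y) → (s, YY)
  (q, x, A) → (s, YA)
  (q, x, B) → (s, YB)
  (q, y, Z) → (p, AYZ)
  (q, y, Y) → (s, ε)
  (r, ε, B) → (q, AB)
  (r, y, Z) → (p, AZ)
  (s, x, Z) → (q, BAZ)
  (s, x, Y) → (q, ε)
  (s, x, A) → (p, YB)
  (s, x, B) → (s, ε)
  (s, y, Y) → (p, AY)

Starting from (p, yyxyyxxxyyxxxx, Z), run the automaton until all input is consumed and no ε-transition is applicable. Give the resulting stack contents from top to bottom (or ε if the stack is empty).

(p, yyxyyxxxyyxxxx, Z)
  ε-move, top Z: go to r, push Z → (r, yyxyyxxxyyxxxx, Z)
  read y, top Z: go to p, push AZ → (p, yxyyxxxyyxxxx, AZ)
  read y, top A: go to q, push A → (q, xyyxxxyyxxxx, AZ)
  read x, top A: go to s, push YA → (s, yyxxxyyxxxx, YAZ)
  read y, top Y: go to p, push AY → (p, yxxxyyxxxx, AYAZ)
  read y, top A: go to q, push A → (q, xxxyyxxxx, AYAZ)
  read x, top A: go to s, push YA → (s, xxyyxxxx, YAYAZ)
  read x, top Y: go to q, push ε → (q, xyyxxxx, AYAZ)
  read x, top A: go to s, push YA → (s, yyxxxx, YAYAZ)
  read y, top Y: go to p, push AY → (p, yxxxx, AYAYAZ)
  read y, top A: go to q, push A → (q, xxxx, AYAYAZ)
  read x, top A: go to s, push YA → (s, xxx, YAYAYAZ)
  read x, top Y: go to q, push ε → (q, xx, AYAYAZ)
  read x, top A: go to s, push YA → (s, x, YAYAYAZ)
  read x, top Y: go to q, push ε → (q, ε, AYAYAZ)
All input consumed in state q with stack AYAYAZ.

AYAYAZ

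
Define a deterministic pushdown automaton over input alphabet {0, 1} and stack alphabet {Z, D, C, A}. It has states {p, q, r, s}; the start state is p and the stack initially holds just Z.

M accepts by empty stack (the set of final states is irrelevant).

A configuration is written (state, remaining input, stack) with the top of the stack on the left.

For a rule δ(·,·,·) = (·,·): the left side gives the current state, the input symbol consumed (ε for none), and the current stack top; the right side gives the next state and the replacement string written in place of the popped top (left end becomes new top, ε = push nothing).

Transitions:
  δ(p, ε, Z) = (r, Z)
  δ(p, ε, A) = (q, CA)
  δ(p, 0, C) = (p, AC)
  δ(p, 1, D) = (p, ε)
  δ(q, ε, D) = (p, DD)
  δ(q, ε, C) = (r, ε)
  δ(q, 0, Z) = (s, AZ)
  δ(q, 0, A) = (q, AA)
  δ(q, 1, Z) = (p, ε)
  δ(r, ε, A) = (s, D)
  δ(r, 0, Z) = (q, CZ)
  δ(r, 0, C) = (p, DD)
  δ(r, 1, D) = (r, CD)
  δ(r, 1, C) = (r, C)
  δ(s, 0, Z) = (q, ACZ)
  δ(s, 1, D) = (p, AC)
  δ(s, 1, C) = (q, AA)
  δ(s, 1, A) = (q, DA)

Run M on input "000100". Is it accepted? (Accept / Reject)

Reject

(p, 000100, Z)
  ε-move, top Z: go to r, push Z → (r, 000100, Z)
  read 0, top Z: go to q, push CZ → (q, 00100, CZ)
  ε-move, top C: go to r, push ε → (r, 00100, Z)
  read 0, top Z: go to q, push CZ → (q, 0100, CZ)
  ε-move, top C: go to r, push ε → (r, 0100, Z)
  read 0, top Z: go to q, push CZ → (q, 100, CZ)
  ε-move, top C: go to r, push ε → (r, 100, Z)
No transition applies at (r, 100, Z); input not fully consumed.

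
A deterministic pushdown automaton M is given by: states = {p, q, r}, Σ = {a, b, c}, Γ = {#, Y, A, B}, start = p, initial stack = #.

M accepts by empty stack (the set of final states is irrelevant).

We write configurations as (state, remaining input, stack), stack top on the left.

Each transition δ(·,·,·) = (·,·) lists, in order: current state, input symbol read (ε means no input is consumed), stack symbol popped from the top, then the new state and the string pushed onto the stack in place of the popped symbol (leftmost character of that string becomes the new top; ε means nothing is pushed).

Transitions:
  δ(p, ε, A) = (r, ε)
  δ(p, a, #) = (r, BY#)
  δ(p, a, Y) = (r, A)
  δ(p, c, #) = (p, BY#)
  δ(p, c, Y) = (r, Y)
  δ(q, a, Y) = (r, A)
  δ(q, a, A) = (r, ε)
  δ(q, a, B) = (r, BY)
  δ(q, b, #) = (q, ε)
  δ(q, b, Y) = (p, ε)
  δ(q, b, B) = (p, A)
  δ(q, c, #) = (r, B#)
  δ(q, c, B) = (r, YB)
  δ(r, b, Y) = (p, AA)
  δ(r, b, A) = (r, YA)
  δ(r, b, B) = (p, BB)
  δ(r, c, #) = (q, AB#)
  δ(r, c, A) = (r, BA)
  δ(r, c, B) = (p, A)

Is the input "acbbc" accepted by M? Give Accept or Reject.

(p, acbbc, #) ⊢ (r, cbbc, BY#) ⊢ (p, bbc, AY#) ⊢ (r, bbc, Y#) ⊢ (p, bc, AA#) ⊢ (r, bc, A#) ⊢ (r, c, YA#)
No transition applies at (r, c, YA#); input not fully consumed.

Reject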